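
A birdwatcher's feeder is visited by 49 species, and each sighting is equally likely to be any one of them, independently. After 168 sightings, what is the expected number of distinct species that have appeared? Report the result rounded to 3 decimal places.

For each species, P(seen in 168 sightings) = 1 - (48/49)^168 = 0.9687.
By linearity of expectation, E[distinct seen] = 49·(1 - (48/49)^168) = 47.4662.

47.466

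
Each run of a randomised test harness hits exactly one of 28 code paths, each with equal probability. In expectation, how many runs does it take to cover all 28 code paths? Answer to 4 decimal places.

After k distinct code paths have appeared, the next run gives a new one with probability (28-k)/28, so the expected wait for the (k+1)-th is 28/(28-k).
E[T] = 28/28 + 28/27 + 28/26 + ... + 28/2 + 28/1 = 28·H_{28}.
H_{28} = 3.92717, so E[T] = 109.96079.

109.9608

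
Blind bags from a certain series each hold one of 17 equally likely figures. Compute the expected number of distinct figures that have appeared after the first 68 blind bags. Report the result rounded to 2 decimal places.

For each figure, P(seen in 68 blind bags) = 1 - (16/17)^68 = 0.984.
By linearity of expectation, E[distinct seen] = 17·(1 - (16/17)^68) = 16.725.

16.72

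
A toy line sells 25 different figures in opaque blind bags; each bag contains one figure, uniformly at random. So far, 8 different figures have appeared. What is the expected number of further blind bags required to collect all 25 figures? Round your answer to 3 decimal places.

The wait to go from k to k+1 distinct figures is geometric with mean 25/(25-k).
Sum over k = 8,...,24: E = 25/17 + 25/16 + 25/15 + ... + 25/2 + 25/1 = 85.9888.

85.989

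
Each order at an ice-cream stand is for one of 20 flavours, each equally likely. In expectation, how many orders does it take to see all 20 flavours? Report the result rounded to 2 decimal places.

71.95

Split into phases: going from k distinct to k+1 distinct takes on average 20/(20-k) orders.
E[T] = 20/20 + 20/19 + 20/18 + ... + 20/2 + 20/1 = 20·H_{20}.
H_{20} = 3.598, so E[T] = 71.955.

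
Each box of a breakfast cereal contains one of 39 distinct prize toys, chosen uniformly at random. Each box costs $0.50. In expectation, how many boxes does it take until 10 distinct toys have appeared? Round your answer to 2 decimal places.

With k distinct toys already seen, the next new one arrives after an expected 39/(39-k) boxes.
Sum over k = 0,...,9: E = 39/39 + 39/38 + 39/37 + ... + 39/31 + 39/30 = 11.384.

11.38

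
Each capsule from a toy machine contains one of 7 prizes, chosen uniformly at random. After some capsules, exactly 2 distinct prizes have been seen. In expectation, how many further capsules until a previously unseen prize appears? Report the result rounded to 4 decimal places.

The number of capsules until the next new prize is geometric with success probability 5/7, so its mean is 7/5.
E = 7/5 = 1.40000.

1.4000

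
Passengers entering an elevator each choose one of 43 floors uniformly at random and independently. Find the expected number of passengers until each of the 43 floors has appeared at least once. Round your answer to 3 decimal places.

The wait to go from k to k+1 distinct floors is geometric with mean 43/(43-k).
E[T] = 43/43 + 43/42 + 43/41 + ... + 43/2 + 43/1 = 43·H_{43}.
H_{43} = 4.3500, so E[T] = 187.0499.

187.050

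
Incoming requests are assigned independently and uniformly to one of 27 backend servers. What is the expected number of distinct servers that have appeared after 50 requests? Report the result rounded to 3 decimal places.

For each server, P(seen in 50 requests) = 1 - (26/27)^50 = 0.8485.
By linearity of expectation, E[distinct seen] = 27·(1 - (26/27)^50) = 22.9089.

22.909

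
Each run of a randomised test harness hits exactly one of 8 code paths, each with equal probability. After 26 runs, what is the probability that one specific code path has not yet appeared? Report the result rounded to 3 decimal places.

On each run the fixed code path fails to appear with probability 7/8.
P(still missing after 26) = (7/8)^26 = 0.0311.

0.031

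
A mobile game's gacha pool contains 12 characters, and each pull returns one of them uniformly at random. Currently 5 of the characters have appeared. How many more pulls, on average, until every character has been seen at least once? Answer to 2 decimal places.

31.11

From k distinct to k+1 distinct takes on average 12/(12-k) pulls.
Sum over k = 5,...,11: E = 12/7 + 12/6 + 12/5 + ... + 12/2 + 12/1 = 31.114.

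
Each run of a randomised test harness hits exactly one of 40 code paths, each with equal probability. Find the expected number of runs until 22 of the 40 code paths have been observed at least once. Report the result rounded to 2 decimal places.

With k distinct code paths already seen, the next new one arrives after an expected 40/(40-k) runs.
Sum over k = 0,...,21: E = 40/40 + 40/39 + 40/38 + ... + 40/20 + 40/19 = 31.337.

31.34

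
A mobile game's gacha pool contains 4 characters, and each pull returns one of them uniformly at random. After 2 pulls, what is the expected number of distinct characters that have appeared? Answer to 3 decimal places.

1.750

For each character, P(seen in 2 pulls) = 1 - (3/4)^2 = 0.4375.
By linearity of expectation, E[distinct seen] = 4·(1 - (3/4)^2) = 1.7500.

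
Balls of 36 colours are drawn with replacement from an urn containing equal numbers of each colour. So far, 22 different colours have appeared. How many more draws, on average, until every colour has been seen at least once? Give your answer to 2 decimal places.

From k distinct to k+1 distinct takes on average 36/(36-k) draws.
Sum over k = 22,...,35: E = 36/14 + 36/13 + 36/12 + ... + 36/2 + 36/1 = 117.056.

117.06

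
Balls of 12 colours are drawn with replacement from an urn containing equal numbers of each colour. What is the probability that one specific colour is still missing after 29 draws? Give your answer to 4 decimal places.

0.0802

On each draw the fixed colour fails to appear with probability 11/12.
P(still missing after 29) = (11/12)^29 = 0.08019.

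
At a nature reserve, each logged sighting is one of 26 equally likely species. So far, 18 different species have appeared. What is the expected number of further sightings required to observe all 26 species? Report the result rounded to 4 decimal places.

70.6643

The wait to go from k to k+1 distinct species is geometric with mean 26/(26-k).
Sum over k = 18,...,25: E = 26/8 + 26/7 + 26/6 + ... + 26/2 + 26/1 = 70.66429.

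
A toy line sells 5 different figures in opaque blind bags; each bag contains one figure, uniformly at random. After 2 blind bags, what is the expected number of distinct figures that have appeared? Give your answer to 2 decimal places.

1.80

For each figure, P(seen in 2 blind bags) = 1 - (4/5)^2 = 0.360.
By linearity of expectation, E[distinct seen] = 5·(1 - (4/5)^2) = 1.800.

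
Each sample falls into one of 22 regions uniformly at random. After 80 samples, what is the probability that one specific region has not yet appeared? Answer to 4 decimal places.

0.0242

Each sample misses the fixed region with probability (22-1)/22 = 21/22, independently.
P(still missing after 80) = (21/22)^80 = 0.02420.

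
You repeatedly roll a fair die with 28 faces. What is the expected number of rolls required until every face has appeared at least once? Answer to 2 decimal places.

109.96

Split into phases: going from k distinct to k+1 distinct takes on average 28/(28-k) rolls.
E[T] = 28/28 + 28/27 + 28/26 + ... + 28/2 + 28/1 = 28·H_{28}.
H_{28} = 3.927, so E[T] = 109.961.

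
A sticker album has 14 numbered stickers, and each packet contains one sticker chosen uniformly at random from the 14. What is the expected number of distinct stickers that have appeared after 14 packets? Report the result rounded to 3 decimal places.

For each sticker, P(seen in 14 packets) = 1 - (13/14)^14 = 0.6457.
By linearity of expectation, E[distinct seen] = 14·(1 - (13/14)^14) = 9.0393.

9.039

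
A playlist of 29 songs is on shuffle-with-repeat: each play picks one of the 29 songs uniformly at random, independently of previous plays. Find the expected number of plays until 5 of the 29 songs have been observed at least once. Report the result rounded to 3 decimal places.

5.385

With k distinct songs already seen, the next new one arrives after an expected 29/(29-k) plays.
Sum over k = 0,...,4: E = 29/29 + 29/28 + 29/27 + 29/26 + 29/25 = 5.3852.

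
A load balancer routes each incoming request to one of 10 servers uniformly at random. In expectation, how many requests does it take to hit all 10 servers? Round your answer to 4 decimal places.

After k distinct servers have appeared, the next request gives a new one with probability (10-k)/10, so the expected wait for the (k+1)-th is 10/(10-k).
E[T] = 10/10 + 10/9 + 10/8 + ... + 10/2 + 10/1 = 10·H_{10}.
H_{10} = 2.92897, so E[T] = 29.28968.

29.2897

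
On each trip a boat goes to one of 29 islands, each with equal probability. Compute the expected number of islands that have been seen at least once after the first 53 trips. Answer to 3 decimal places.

For each island, P(seen in 53 trips) = 1 - (28/29)^53 = 0.8443.
By linearity of expectation, E[distinct seen] = 29·(1 - (28/29)^53) = 24.4848.

24.485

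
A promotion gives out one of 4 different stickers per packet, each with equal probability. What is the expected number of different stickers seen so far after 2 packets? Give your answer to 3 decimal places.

For each sticker, P(seen in 2 packets) = 1 - (3/4)^2 = 0.4375.
By linearity of expectation, E[distinct seen] = 4·(1 - (3/4)^2) = 1.7500.

1.750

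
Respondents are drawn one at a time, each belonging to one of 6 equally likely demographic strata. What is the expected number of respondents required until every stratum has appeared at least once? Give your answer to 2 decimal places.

14.70

After k distinct strata have appeared, the next respondent gives a new one with probability (6-k)/6, so the expected wait for the (k+1)-th is 6/(6-k).
E[T] = 6/6 + 6/5 + 6/4 + 6/3 + 6/2 + 6/1 = 6·H_{6}.
H_{6} = 2.450, so E[T] = 14.700.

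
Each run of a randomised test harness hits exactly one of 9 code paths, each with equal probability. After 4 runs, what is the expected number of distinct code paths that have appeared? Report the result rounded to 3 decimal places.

For each code path, P(seen in 4 runs) = 1 - (8/9)^4 = 0.3757.
By linearity of expectation, E[distinct seen] = 9·(1 - (8/9)^4) = 3.3813.

3.381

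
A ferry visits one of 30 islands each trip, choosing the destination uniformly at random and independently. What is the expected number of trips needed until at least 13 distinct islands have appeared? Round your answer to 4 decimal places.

16.6630

Going from k to k+1 distinct takes a geometric number of trips with mean 30/(30-k).
Sum over k = 0,...,12: E = 30/30 + 30/29 + 30/28 + ... + 30/19 + 30/18 = 16.66304.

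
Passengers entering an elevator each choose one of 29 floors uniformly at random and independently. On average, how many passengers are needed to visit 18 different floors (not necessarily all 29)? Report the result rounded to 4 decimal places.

Going from k to k+1 distinct takes a geometric number of passengers with mean 29/(29-k).
Sum over k = 0,...,17: E = 29/29 + 29/28 + 29/27 + ... + 29/13 + 29/12 = 27.31152.

27.3115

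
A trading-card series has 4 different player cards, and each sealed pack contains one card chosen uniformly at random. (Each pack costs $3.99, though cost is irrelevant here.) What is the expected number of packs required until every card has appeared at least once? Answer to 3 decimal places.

8.333

After k distinct cards have appeared, the next pack gives a new one with probability (4-k)/4, so the expected wait for the (k+1)-th is 4/(4-k).
E[T] = 4/4 + 4/3 + 4/2 + 4/1 = 4·H_{4}.
H_{4} = 2.0833, so E[T] = 8.3333.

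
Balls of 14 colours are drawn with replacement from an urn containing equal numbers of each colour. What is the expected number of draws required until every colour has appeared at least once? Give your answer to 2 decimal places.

45.52

Split into phases: going from k distinct to k+1 distinct takes on average 14/(14-k) draws.
E[T] = 14/14 + 14/13 + 14/12 + ... + 14/2 + 14/1 = 14·H_{14}.
H_{14} = 3.252, so E[T] = 45.522.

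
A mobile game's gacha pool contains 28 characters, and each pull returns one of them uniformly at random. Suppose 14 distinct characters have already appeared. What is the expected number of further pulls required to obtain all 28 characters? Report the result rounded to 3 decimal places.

With k distinct characters already seen, the next new one takes an expected 28/(28-k) pulls.
Sum over k = 14,...,27: E = 28/14 + 28/13 + 28/12 + ... + 28/2 + 28/1 = 91.0437.

91.044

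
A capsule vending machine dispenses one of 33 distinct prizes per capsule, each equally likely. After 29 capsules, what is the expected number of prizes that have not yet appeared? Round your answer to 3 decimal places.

For each prize, P(unseen after 29) = (32/33)^29 = 0.4097.
By linearity of expectation, E[unseen] = 33·(32/33)^29 = 13.5195.

13.519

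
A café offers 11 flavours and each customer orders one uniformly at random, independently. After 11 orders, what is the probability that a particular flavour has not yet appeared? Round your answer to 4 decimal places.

Each order misses the fixed flavour with probability (11-1)/11 = 10/11, independently.
P(still missing after 11) = (10/11)^11 = 0.35049.

0.3505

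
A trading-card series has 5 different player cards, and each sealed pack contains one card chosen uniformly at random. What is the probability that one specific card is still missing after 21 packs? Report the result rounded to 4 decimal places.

0.0092

Each pack misses the fixed card with probability (5-1)/5 = 4/5, independently.
P(still missing after 21) = (4/5)^21 = 0.00922.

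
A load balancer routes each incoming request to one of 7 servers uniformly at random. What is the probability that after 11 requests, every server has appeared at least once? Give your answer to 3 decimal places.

0.163

Let A_i be the event that server i is missing after 11 requests. By inclusion–exclusion on the A_i,
P(all seen) = Σ_{j=0}^{7} (-1)^j C(7,j)((7-j)/7)^11
= 1.0000 - 1.2843 + 0.5186 - 0.0742 + 0.0031 - 0.0000 + 0.0000 - 0.0000
= 0.1631.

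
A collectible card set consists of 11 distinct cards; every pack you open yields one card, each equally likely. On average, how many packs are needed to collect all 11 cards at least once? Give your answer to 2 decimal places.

33.22

The wait to go from k to k+1 distinct cards is geometric with mean 11/(11-k).
E[T] = 11/11 + 11/10 + 11/9 + ... + 11/2 + 11/1 = 11·H_{11}.
H_{11} = 3.020, so E[T] = 33.219.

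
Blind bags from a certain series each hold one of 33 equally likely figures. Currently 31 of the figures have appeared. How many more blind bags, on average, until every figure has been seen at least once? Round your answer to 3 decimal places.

The wait to go from k to k+1 distinct figures is geometric with mean 33/(33-k).
Sum over k = 31,...,32: E = 33/2 + 33/1 = 49.5000.

49.500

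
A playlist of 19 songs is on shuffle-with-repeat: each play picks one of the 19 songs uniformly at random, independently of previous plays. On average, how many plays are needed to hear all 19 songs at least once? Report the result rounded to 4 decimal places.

67.4071

The wait to go from k to k+1 distinct songs is geometric with mean 19/(19-k).
E[T] = 19/19 + 19/18 + 19/17 + ... + 19/2 + 19/1 = 19·H_{19}.
H_{19} = 3.54774, so E[T] = 67.40705.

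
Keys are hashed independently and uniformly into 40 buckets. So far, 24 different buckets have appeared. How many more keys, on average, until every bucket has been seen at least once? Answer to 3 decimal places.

135.229

With k distinct buckets already seen, the next new one takes an expected 40/(40-k) keys.
Sum over k = 24,...,39: E = 40/16 + 40/15 + 40/14 + ... + 40/2 + 40/1 = 135.2292.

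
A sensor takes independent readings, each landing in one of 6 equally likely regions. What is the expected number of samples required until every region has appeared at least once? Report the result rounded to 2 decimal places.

14.70

After k distinct regions have appeared, the next sample gives a new one with probability (6-k)/6, so the expected wait for the (k+1)-th is 6/(6-k).
E[T] = 6/6 + 6/5 + 6/4 + 6/3 + 6/2 + 6/1 = 6·H_{6}.
H_{6} = 2.450, so E[T] = 14.700.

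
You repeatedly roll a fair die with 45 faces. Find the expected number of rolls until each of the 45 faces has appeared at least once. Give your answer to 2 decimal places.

197.77

After k distinct faces have appeared, the next roll gives a new one with probability (45-k)/45, so the expected wait for the (k+1)-th is 45/(45-k).
E[T] = 45/45 + 45/44 + 45/43 + ... + 45/2 + 45/1 = 45·H_{45}.
H_{45} = 4.395, so E[T] = 197.773.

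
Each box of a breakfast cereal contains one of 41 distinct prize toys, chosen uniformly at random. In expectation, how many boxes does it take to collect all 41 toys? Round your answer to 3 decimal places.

Split into phases: going from k distinct to k+1 distinct takes on average 41/(41-k) boxes.
E[T] = 41/41 + 41/40 + 41/39 + ... + 41/2 + 41/1 = 41·H_{41}.
H_{41} = 4.3029, so E[T] = 176.4203.

176.420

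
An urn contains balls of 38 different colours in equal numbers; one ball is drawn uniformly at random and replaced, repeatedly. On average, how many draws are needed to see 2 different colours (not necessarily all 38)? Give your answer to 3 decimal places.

2.027

Going from k to k+1 distinct takes a geometric number of draws with mean 38/(38-k).
Sum over k = 0,...,1: E = 38/38 + 38/37 = 2.0270.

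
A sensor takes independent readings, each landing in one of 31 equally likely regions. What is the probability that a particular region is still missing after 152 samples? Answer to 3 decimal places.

0.007

On each sample the fixed region fails to appear with probability 30/31.
P(still missing after 152) = (30/31)^152 = 0.0068.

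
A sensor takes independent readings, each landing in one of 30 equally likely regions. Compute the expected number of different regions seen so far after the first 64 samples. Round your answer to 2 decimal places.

26.57

For each region, P(seen in 64 samples) = 1 - (29/30)^64 = 0.886.
By linearity of expectation, E[distinct seen] = 30·(1 - (29/30)^64) = 26.574.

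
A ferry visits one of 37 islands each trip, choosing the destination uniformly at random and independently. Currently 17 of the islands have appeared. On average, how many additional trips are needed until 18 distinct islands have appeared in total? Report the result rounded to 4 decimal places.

From k distinct to k+1 distinct takes on average 37/(37-k) trips.
Only the k = 17 term is needed: E = 37/20 = 1.85000.

1.8500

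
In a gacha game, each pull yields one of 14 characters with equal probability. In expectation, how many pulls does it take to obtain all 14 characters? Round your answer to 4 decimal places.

45.5219

Split into phases: going from k distinct to k+1 distinct takes on average 14/(14-k) pulls.
E[T] = 14/14 + 14/13 + 14/12 + ... + 14/2 + 14/1 = 14·H_{14}.
H_{14} = 3.25156, so E[T] = 45.52187.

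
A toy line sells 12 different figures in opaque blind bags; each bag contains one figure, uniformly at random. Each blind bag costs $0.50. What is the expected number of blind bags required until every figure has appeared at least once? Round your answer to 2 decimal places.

37.24

The wait to go from k to k+1 distinct figures is geometric with mean 12/(12-k).
E[T] = 12/12 + 12/11 + 12/10 + ... + 12/2 + 12/1 = 12·H_{12}.
H_{12} = 3.103, so E[T] = 37.239.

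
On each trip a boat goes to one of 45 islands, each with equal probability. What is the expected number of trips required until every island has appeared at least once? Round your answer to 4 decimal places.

197.7727

Split into phases: going from k distinct to k+1 distinct takes on average 45/(45-k) trips.
E[T] = 45/45 + 45/44 + 45/43 + ... + 45/2 + 45/1 = 45·H_{45}.
H_{45} = 4.39495, so E[T] = 197.77267.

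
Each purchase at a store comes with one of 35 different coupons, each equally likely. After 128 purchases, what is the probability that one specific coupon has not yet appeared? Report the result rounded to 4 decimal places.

0.0245

Each purchase misses the fixed coupon with probability (35-1)/35 = 34/35, independently.
P(still missing after 128) = (34/35)^128 = 0.02447.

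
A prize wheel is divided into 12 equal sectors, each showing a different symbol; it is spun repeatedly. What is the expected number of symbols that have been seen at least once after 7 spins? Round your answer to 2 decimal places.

For each symbol, P(seen in 7 spins) = 1 - (11/12)^7 = 0.456.
By linearity of expectation, E[distinct seen] = 12·(1 - (11/12)^7) = 5.474.

5.47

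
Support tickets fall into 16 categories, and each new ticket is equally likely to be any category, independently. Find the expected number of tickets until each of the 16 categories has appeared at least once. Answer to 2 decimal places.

After k distinct categories have appeared, the next ticket gives a new one with probability (16-k)/16, so the expected wait for the (k+1)-th is 16/(16-k).
E[T] = 16/16 + 16/15 + 16/14 + ... + 16/2 + 16/1 = 16·H_{16}.
H_{16} = 3.381, so E[T] = 54.092.

54.09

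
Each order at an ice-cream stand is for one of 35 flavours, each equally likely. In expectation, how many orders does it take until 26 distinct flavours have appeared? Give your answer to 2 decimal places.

With k distinct flavours already seen, the next new one arrives after an expected 35/(35-k) orders.
Sum over k = 0,...,25: E = 35/35 + 35/34 + 35/33 + ... + 35/11 + 35/10 = 46.123.

46.12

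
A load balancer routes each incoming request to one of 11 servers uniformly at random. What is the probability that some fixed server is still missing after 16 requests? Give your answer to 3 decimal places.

Each request misses the fixed server with probability (11-1)/11 = 10/11, independently.
P(still missing after 16) = (10/11)^16 = 0.2176.

0.218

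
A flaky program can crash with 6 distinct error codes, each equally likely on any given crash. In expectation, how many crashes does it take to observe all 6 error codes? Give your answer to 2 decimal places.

After k distinct error codes have appeared, the next crash gives a new one with probability (6-k)/6, so the expected wait for the (k+1)-th is 6/(6-k).
E[T] = 6/6 + 6/5 + 6/4 + 6/3 + 6/2 + 6/1 = 6·H_{6}.
H_{6} = 2.450, so E[T] = 14.700.

14.70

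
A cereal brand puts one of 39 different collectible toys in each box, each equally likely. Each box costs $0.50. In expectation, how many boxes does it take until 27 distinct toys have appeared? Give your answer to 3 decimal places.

With k distinct toys already seen, the next new one arrives after an expected 39/(39-k) boxes.
Sum over k = 0,...,26: E = 39/39 + 39/38 + 39/37 + ... + 39/14 + 39/13 = 44.8630.

44.863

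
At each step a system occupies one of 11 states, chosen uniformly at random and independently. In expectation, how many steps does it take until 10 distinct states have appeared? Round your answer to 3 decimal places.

Going from k to k+1 distinct takes a geometric number of steps with mean 11/(11-k).
Sum over k = 0,...,9: E = 11/11 + 11/10 + 11/9 + ... + 11/3 + 11/2 = 22.2187.

22.219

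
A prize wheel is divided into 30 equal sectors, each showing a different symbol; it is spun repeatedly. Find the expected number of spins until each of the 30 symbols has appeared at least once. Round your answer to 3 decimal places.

Split into phases: going from k distinct to k+1 distinct takes on average 30/(30-k) spins.
E[T] = 30/30 + 30/29 + 30/28 + ... + 30/2 + 30/1 = 30·H_{30}.
H_{30} = 3.9950, so E[T] = 119.8496.

119.850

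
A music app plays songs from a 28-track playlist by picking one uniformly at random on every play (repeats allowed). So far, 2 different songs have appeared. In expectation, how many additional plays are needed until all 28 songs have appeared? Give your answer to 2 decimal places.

From k distinct to k+1 distinct takes on average 28/(28-k) plays.
Sum over k = 2,...,27: E = 28/26 + 28/25 + 28/24 + ... + 28/2 + 28/1 = 107.924.

107.92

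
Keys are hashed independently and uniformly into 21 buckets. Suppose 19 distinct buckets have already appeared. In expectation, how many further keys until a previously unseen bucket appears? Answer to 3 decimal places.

The number of keys until the next new bucket is geometric with success probability 2/21, so its mean is 21/2.
E = 21/2 = 10.5000.

10.500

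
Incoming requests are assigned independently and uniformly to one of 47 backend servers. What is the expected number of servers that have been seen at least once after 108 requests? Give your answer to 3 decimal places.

For each server, P(seen in 108 requests) = 1 - (46/47)^108 = 0.9020.
By linearity of expectation, E[distinct seen] = 47·(1 - (46/47)^108) = 42.3935.

42.393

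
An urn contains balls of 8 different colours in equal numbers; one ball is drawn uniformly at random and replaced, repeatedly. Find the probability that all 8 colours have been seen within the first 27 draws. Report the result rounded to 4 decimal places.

By inclusion–exclusion over which colours are missing,
P(all seen) = Σ_{j=0}^{8} (-1)^j C(8,j)((8-j)/8)^27
= 1.00000 - 0.21742 + 0.01185 - 0.00017 + 0.00000 - 0.00000 + 0.00000 - 0.00000 + 0.00000
= 0.79426.

0.7943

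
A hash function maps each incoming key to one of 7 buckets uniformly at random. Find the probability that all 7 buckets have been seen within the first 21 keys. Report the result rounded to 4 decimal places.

Let A_i be the event that bucket i is missing after 21 keys. By inclusion–exclusion on the A_i,
P(all seen) = Σ_{j=0}^{7} (-1)^j C(7,j)((7-j)/7)^21
= 1.00000 - 0.27493 + 0.01793 - 0.00028 + 0.00000 - 0.00000 + 0.00000 - 0.00000
= 0.74273.

0.7427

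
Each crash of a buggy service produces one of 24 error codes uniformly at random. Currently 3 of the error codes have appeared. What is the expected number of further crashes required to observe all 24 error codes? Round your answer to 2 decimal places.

From k distinct to k+1 distinct takes on average 24/(24-k) crashes.
Sum over k = 3,...,23: E = 24/21 + 24/20 + 24/19 + ... + 24/2 + 24/1 = 87.489.

87.49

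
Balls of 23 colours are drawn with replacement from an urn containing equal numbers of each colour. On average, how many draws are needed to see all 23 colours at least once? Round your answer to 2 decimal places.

Split into phases: going from k distinct to k+1 distinct takes on average 23/(23-k) draws.
E[T] = 23/23 + 23/22 + 23/21 + ... + 23/2 + 23/1 = 23·H_{23}.
H_{23} = 3.734, so E[T] = 85.889.

85.89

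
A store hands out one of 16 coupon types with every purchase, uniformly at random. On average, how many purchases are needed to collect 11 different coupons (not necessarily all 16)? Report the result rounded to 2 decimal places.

With k distinct coupons already seen, the next new one arrives after an expected 16/(16-k) purchases.
Sum over k = 0,...,10: E = 16/16 + 16/15 + 16/14 + ... + 16/7 + 16/6 = 17.558.

17.56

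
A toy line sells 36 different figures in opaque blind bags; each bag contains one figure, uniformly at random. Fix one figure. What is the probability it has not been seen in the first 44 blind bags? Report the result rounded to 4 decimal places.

On each blind bag the fixed figure fails to appear with probability 35/36.
P(still missing after 44) = (35/36)^44 = 0.28952.

0.2895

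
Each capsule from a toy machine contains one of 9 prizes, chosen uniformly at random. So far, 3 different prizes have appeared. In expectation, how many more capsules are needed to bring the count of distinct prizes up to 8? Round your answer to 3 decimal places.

13.050

From k distinct to k+1 distinct takes on average 9/(9-k) capsules.
Sum over k = 3,...,7: E = 9/6 + 9/5 + 9/4 + 9/3 + 9/2 = 13.0500.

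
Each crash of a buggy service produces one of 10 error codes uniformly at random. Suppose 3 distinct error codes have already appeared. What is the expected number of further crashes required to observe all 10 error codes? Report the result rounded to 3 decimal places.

With k distinct error codes already seen, the next new one takes an expected 10/(10-k) crashes.
Sum over k = 3,...,9: E = 10/7 + 10/6 + 10/5 + ... + 10/2 + 10/1 = 25.9286.

25.929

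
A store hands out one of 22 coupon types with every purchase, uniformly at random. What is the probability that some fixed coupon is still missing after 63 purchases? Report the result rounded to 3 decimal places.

On each purchase the fixed coupon fails to appear with probability 21/22.
P(still missing after 63) = (21/22)^63 = 0.0534.

0.053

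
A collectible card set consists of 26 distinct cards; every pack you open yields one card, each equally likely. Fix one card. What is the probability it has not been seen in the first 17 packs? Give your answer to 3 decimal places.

On each pack the fixed card fails to appear with probability 25/26.
P(still missing after 17) = (25/26)^17 = 0.5134.

0.513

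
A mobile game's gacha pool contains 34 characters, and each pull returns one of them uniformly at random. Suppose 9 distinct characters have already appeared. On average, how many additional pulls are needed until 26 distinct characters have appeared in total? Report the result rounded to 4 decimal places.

37.3354

From k distinct to k+1 distinct takes on average 34/(34-k) pulls.
Sum over k = 9,...,25: E = 34/25 + 34/24 + 34/23 + ... + 34/10 + 34/9 = 37.33544.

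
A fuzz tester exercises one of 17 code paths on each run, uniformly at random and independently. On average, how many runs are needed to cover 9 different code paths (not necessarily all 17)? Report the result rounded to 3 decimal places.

With k distinct code paths already seen, the next new one arrives after an expected 17/(17-k) runs.
Sum over k = 0,...,8: E = 17/17 + 17/16 + 17/15 + ... + 17/10 + 17/9 = 12.2688.

12.269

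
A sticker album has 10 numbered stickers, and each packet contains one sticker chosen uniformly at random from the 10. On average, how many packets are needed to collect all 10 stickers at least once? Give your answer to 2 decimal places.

The wait to go from k to k+1 distinct stickers is geometric with mean 10/(10-k).
E[T] = 10/10 + 10/9 + 10/8 + ... + 10/2 + 10/1 = 10·H_{10}.
H_{10} = 2.929, so E[T] = 29.290.

29.29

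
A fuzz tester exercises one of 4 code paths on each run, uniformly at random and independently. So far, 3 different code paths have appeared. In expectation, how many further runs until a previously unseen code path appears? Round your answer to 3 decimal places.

4.000

Each run yields a new code path with probability (4-3)/4 = 1/4, so the wait is geometric with mean 4/1.
E = 4/1 = 4.0000.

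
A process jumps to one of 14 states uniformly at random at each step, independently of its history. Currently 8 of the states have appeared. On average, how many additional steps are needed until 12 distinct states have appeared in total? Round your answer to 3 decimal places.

13.300

From k distinct to k+1 distinct takes on average 14/(14-k) steps.
Sum over k = 8,...,11: E = 14/6 + 14/5 + 14/4 + 14/3 = 13.3000.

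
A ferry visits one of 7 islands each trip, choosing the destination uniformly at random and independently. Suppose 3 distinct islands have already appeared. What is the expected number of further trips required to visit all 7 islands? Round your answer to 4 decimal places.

14.5833

From k distinct to k+1 distinct takes on average 7/(7-k) trips.
Sum over k = 3,...,6: E = 7/4 + 7/3 + 7/2 + 7/1 = 14.58333.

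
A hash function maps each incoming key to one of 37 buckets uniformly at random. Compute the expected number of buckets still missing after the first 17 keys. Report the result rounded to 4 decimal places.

23.2228

For each bucket, P(unseen after 17) = (36/37)^17 = 0.62764.
By linearity of expectation, E[unseen] = 37·(36/37)^17 = 23.22282.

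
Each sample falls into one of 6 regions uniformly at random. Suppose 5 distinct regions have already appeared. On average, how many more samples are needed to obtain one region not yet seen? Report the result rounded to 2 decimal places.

6.00

The number of samples until the next new region is geometric with success probability 1/6, so its mean is 6/1.
E = 6/1 = 6.000.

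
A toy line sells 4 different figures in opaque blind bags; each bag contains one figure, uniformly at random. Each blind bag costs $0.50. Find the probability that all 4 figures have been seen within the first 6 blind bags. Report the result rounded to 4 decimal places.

Let A_i be the event that figure i is missing after 6 blind bags. By inclusion–exclusion on the A_i,
P(all seen) = Σ_{j=0}^{4} (-1)^j C(4,j)((4-j)/4)^6
= 1.00000 - 0.71191 + 0.09375 - 0.00098 + 0.00000
= 0.38086.

0.3809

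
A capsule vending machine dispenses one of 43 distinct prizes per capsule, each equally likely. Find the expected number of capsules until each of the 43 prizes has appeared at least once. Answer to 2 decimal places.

Split into phases: going from k distinct to k+1 distinct takes on average 43/(43-k) capsules.
E[T] = 43/43 + 43/42 + 43/41 + ... + 43/2 + 43/1 = 43·H_{43}.
H_{43} = 4.350, so E[T] = 187.050.

187.05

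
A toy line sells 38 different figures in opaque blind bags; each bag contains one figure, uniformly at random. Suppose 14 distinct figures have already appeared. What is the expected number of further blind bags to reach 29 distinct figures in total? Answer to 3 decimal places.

35.986

From k distinct to k+1 distinct takes on average 38/(38-k) blind bags.
Sum over k = 14,...,28: E = 38/24 + 38/23 + 38/22 + ... + 38/11 + 38/10 = 35.9856.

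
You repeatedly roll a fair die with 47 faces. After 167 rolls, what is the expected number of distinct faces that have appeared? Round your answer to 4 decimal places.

For each face, P(seen in 167 rolls) = 1 - (46/47)^167 = 0.97244.
By linearity of expectation, E[distinct seen] = 47·(1 - (46/47)^167) = 45.70487.

45.7049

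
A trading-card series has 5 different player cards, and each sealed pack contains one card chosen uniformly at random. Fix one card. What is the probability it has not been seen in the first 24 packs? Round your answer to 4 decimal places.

Each pack misses the fixed card with probability (5-1)/5 = 4/5, independently.
P(still missing after 24) = (4/5)^24 = 0.00472.

0.0047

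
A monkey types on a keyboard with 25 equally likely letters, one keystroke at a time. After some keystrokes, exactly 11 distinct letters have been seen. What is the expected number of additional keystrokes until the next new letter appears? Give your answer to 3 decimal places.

Each keystroke yields a new letter with probability (25-11)/25 = 14/25, so the wait is geometric with mean 25/14.
E = 25/14 = 1.7857.

1.786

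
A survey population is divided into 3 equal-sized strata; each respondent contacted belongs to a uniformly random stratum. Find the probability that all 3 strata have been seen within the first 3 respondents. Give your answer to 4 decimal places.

By inclusion–exclusion over which strata are missing,
P(all seen) = Σ_{j=0}^{3} (-1)^j C(3,j)((3-j)/3)^3
= 1.00000 - 0.88889 + 0.11111 - 0.00000
= 0.22222.

0.2222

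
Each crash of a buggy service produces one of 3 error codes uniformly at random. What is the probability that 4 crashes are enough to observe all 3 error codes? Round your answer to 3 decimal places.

By inclusion–exclusion over which error codes are missing,
P(all seen) = Σ_{j=0}^{3} (-1)^j C(3,j)((3-j)/3)^4
= 1.0000 - 0.5926 + 0.0370 - 0.0000
= 0.4444.

0.444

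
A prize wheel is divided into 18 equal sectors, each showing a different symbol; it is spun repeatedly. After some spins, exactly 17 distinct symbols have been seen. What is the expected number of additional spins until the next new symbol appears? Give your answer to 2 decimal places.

18.00

The number of spins until the next new symbol is geometric with success probability 1/18, so its mean is 18/1.
E = 18/1 = 18.000.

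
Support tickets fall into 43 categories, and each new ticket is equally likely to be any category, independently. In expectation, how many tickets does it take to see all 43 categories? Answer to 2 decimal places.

The wait to go from k to k+1 distinct categories is geometric with mean 43/(43-k).
E[T] = 43/43 + 43/42 + 43/41 + ... + 43/2 + 43/1 = 43·H_{43}.
H_{43} = 4.350, so E[T] = 187.050.

187.05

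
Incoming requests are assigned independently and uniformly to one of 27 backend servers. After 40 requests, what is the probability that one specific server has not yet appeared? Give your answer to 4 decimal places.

Each request misses the fixed server with probability (27-1)/27 = 26/27, independently.
P(still missing after 40) = (26/27)^40 = 0.22100.

0.2210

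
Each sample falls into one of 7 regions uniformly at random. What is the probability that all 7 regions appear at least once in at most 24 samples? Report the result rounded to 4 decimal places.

0.8334

By inclusion–exclusion over which regions are missing,
P(all seen) = Σ_{j=0}^{7} (-1)^j C(7,j)((7-j)/7)^24
= 1.00000 - 0.17313 + 0.00653 - 0.00005 + 0.00000 - 0.00000 + 0.00000 - 0.00000
= 0.83335.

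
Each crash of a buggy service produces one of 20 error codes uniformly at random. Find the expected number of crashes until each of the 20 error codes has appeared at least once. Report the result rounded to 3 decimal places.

71.955

The wait to go from k to k+1 distinct error codes is geometric with mean 20/(20-k).
E[T] = 20/20 + 20/19 + 20/18 + ... + 20/2 + 20/1 = 20·H_{20}.
H_{20} = 3.5977, so E[T] = 71.9548.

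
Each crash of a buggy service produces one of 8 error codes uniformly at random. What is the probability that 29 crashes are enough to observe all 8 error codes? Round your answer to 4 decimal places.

Let A_i be the event that error code i is missing after 29 crashes. By inclusion–exclusion on the A_i,
P(all seen) = Σ_{j=0}^{8} (-1)^j C(8,j)((8-j)/8)^29
= 1.00000 - 0.16647 + 0.00667 - 0.00007 + 0.00000 - 0.00000 + 0.00000 - 0.00000 + 0.00000
= 0.84013.

0.8401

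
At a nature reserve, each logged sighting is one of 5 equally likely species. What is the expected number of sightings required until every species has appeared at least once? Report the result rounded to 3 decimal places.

After k distinct species have appeared, the next sighting gives a new one with probability (5-k)/5, so the expected wait for the (k+1)-th is 5/(5-k).
E[T] = 5/5 + 5/4 + 5/3 + 5/2 + 5/1 = 5·H_{5}.
H_{5} = 2.2833, so E[T] = 11.4167.

11.417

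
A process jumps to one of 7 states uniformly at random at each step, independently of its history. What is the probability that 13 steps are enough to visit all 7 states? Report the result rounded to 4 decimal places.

By inclusion–exclusion over which states are missing,
P(all seen) = Σ_{j=0}^{7} (-1)^j C(7,j)((7-j)/7)^13
= 1.00000 - 0.94360 + 0.26458 - 0.02424 + 0.00058 - 0.00000 + 0.00000 - 0.00000
= 0.29731.

0.2973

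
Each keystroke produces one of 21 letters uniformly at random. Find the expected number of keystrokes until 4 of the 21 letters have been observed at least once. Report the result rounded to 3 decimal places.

Going from k to k+1 distinct takes a geometric number of keystrokes with mean 21/(21-k).
Sum over k = 0,...,3: E = 21/21 + 21/20 + 21/19 + 21/18 = 4.3219.

4.322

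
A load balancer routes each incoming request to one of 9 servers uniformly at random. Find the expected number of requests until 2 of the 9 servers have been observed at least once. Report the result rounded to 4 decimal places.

With k distinct servers already seen, the next new one arrives after an expected 9/(9-k) requests.
Sum over k = 0,...,1: E = 9/9 + 9/8 = 2.12500.

2.1250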